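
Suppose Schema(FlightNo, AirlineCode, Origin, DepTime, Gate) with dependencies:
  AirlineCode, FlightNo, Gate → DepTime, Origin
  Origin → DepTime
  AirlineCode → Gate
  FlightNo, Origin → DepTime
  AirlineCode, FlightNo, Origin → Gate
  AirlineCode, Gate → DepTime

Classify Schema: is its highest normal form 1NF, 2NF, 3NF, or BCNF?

Candidate key: {AirlineCode, FlightNo}. Prime attributes: {AirlineCode, FlightNo}.
Origin → DepTime: {Origin}⁺ = {DepTime, Origin}, which is not all of the attributes, so the left side is not a superkey — BCNF is violated.
Origin → DepTime determines the non-prime attribute {DepTime} from a non-superkey — 3NF is violated.
Since {AirlineCode} ⊂ {AirlineCode, FlightNo} and {AirlineCode}⁺ ⊇ {DepTime, Gate} with {DepTime, Gate} non-prime, there is a partial dependency; 2NF fails.

1NF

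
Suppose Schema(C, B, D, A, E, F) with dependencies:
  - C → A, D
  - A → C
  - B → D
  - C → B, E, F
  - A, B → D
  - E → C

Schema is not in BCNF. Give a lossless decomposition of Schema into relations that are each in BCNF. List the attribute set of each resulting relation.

Candidate keys of the original relation: {A}, {C}, {E}.
{A, B, C, D, E, F}: {B} determines {B, D} here but is not a superkey — split on B → D, giving {B, D} and {A, B, C, E, F}.
{B, D}: every determinant is a superkey — BCNF.
{A, B, C, E, F}: every determinant is a superkey — BCNF.

{A, B, C, E, F}; {B, D}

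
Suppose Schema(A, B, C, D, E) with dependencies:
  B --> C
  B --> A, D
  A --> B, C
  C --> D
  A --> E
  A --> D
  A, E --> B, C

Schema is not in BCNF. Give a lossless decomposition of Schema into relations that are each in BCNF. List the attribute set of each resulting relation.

Candidate keys of the original relation: {A}, {B}.
{A, B, C, D, E}: {C} determines {C, D} here but is not a superkey — split on C --> D, giving {C, D} and {A, B, C, E}.
{C, D} is in BCNF.
{A, B, C, E} is in BCNF.

{A, B, C, E}; {C, D}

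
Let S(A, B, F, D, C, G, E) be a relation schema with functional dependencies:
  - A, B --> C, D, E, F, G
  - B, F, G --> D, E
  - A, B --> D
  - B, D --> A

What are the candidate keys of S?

No FD produces {B}, so it must be in every candidate key.
{A, B}⁺ = {A, B, C, D, E, F, G} — all of the relation — so {A, B} is a candidate key.
{B, D}⁺ = {A, B, C, D, E, F, G} — all of the relation — so {B, D} is a candidate key.
{B, F, G}⁺ = {A, B, C, D, E, F, G} — all of the relation — so {B, F, G} is a candidate key.
These are minimal and exhaustive — every other superkey contains one of them.

{A, B}, {B, D}, {B, F, G}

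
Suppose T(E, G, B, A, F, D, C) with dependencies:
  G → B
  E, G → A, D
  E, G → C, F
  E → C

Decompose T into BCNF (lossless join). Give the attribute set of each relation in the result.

Candidate key of the original relation: {E, G}.
In {A, B, C, D, E, F, G}, {G} is not a superkey ({G}⁺ restricted to this set is {B, G}), so split on G → B into {B, G} and {A, C, D, E, F, G}.
{B, G} has no BCNF violation.
In {A, C, D, E, F, G}, {E} is not a superkey ({E}⁺ restricted to this set is {C, E}), so split on E → C into {C, E} and {A, D, E, F, G}.
{C, E} has no BCNF violation.
{A, D, E, F, G} has no BCNF violation.

{A, D, E, F, G}; {B, G}; {C, E}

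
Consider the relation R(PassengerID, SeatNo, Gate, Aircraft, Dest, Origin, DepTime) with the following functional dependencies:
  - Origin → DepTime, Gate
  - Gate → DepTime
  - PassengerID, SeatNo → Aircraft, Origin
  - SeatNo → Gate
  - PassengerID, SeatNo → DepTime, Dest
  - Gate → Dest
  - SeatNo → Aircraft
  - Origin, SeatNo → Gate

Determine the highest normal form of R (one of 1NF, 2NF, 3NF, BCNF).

Candidate key: {PassengerID, SeatNo}. Prime attributes: {PassengerID, SeatNo}.
Origin → DepTime, Gate: {Origin}⁺ = {DepTime, Dest, Gate, Origin}, which is not all of the attributes, so the left side is not a superkey — BCNF is violated.
Origin → DepTime, Gate has non-prime {DepTime, Gate} on the right and a non-superkey on the left, so 3NF fails.
Since {SeatNo} ⊂ {PassengerID, SeatNo} and {SeatNo}⁺ ⊇ {Aircraft, DepTime, Dest, Gate} with {Aircraft, DepTime, Dest, Gate} non-prime, there is a partial dependency; 2NF fails.

1NF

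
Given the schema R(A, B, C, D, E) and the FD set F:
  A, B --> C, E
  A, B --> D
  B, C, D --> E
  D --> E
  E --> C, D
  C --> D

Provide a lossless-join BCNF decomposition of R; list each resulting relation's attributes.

{A, B, D}; {C, D, E}

Candidate key of the original relation: {A, B}.
Within {A, B, C, D, E}: {B, C, D}⁺ ∩ {A, B, C, D, E} = {B, C, D, E}, not the whole set, so B, C, D --> E violates BCNF; decompose into {B, C, D, E} and {A, B, C, D}.
Within {B, C, D, E}: {D}⁺ ∩ {B, C, D, E} = {C, D, E}, not the whole set, so D --> C, E violates BCNF; decompose into {C, D, E} and {B, D}.
{C, D, E}: every determinant is a superkey — BCNF.
{B, D}: every determinant is a superkey — BCNF.
Within {A, B, C, D}: {D}⁺ ∩ {A, B, C, D} = {C, D}, not the whole set, so D --> C violates BCNF; decompose into {C, D} and {A, B, D}.
{C, D}: every determinant is a superkey — BCNF.
{A, B, D}: every determinant is a superkey — BCNF.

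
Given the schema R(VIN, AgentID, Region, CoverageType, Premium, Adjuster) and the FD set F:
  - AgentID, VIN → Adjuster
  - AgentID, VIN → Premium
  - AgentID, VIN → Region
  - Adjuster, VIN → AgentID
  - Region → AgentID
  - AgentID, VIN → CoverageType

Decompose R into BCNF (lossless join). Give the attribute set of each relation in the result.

{Adjuster, CoverageType, Premium, Region, VIN}; {AgentID, Region}

Candidate keys of the original relation: {Adjuster, VIN}, {AgentID, VIN}, {Region, VIN}.
Within {Adjuster, AgentID, CoverageType, Premium, Region, VIN}: {Region}⁺ ∩ {Adjuster, AgentID, CoverageType, Premium, Region, VIN} = {AgentID, Region}, not the whole set, so Region → AgentID violates BCNF; decompose into {AgentID, Region} and {Adjuster, CoverageType, Premium, Region, VIN}.
{AgentID, Region} has no BCNF violation.
{Adjuster, CoverageType, Premium, Region, VIN} has no BCNF violation.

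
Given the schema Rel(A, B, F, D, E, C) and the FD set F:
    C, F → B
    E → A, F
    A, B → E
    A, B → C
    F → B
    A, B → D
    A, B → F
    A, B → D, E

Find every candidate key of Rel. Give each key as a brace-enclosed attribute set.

{A, B}, {A, F}, {E}

Closure of {E} is {A, B, C, D, E, F}, the whole schema; {E} is a candidate key.
Closure of {A, B} is {A, B, C, D, E, F}, the whole schema; {A, B} is a candidate key.
Closure of {A, F} is {A, B, C, D, E, F}, the whole schema; {A, F} is a candidate key.
Any other superkey properly contains one of these, so there are no further candidate keys.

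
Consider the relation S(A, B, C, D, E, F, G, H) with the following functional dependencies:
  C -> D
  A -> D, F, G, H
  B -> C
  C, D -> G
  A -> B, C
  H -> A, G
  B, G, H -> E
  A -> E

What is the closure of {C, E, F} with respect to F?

{C, D, E, F, G}

Start with {C, E, F}.
C -> D applies; add {D} → now {C, D, E, F}.
C, D -> G applies; add {G} → now {C, D, E, F, G}.
No further FD applies.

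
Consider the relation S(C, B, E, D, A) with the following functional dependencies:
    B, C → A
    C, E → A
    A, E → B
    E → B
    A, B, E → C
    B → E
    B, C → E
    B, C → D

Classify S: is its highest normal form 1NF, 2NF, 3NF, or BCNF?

3NF

Candidate keys: {A, B}, {A, E}, {B, C}, {C, E}. Prime attributes: {A, B, C, E}.
E → B: {E}⁺ = {B, E}, which is not all of the attributes, so the left side is not a superkey — BCNF is violated.
Since {B} ⊆ prime attributes and every other non-superkey FD also has a prime right side, the schema is in 3NF.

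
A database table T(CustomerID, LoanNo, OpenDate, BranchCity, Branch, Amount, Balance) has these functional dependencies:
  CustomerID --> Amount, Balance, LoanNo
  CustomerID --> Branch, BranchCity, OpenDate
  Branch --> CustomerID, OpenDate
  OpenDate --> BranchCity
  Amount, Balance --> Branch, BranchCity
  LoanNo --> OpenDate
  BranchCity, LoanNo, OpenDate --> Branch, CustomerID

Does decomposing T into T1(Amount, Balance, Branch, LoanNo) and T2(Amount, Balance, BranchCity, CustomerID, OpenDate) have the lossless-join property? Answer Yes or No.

Yes

Common attributes: {Amount, Balance}; their closure is {Amount, Balance, Branch, BranchCity, CustomerID, LoanNo, OpenDate}.
This includes all of T1, so the common attributes are a superkey of T1 — the join is lossless.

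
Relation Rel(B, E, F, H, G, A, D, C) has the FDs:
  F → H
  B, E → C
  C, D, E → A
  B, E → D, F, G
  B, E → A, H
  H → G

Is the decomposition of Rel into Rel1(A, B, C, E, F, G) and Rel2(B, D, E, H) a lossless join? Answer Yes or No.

Yes

The shared attributes are {B, E} and {B, E}⁺ = {A, B, C, D, E, F, G, H}.
This includes all of Rel1, so the common attributes are a superkey of Rel1 — the join is lossless.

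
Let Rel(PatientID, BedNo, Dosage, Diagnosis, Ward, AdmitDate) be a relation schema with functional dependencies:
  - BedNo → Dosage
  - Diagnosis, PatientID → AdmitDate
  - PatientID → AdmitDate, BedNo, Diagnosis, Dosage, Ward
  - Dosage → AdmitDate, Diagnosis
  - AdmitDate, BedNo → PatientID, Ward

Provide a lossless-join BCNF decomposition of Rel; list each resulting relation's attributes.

{AdmitDate, Diagnosis, Dosage}; {BedNo, Dosage, PatientID, Ward}

Candidate keys of the original relation: {BedNo}, {PatientID}.
{AdmitDate, BedNo, Diagnosis, Dosage, PatientID, Ward}: {Dosage} determines {AdmitDate, Diagnosis, Dosage} here but is not a superkey — split on Dosage → AdmitDate, Diagnosis, giving {AdmitDate, Diagnosis, Dosage} and {BedNo, Dosage, PatientID, Ward}.
{AdmitDate, Diagnosis, Dosage}: every determinant is a superkey — BCNF.
{BedNo, Dosage, PatientID, Ward}: every determinant is a superkey — BCNF.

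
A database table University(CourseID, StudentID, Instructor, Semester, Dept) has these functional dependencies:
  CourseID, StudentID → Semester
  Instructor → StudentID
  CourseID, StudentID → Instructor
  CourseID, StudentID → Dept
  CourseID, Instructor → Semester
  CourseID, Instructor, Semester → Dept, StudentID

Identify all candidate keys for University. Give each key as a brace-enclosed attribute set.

No FD produces {CourseID}, so it must be in every candidate key.
{CourseID, Instructor}⁺ = {CourseID, Dept, Instructor, Semester, StudentID} — all of the relation — so {CourseID, Instructor} is a candidate key.
{CourseID, StudentID}⁺ = {CourseID, Dept, Instructor, Semester, StudentID} — all of the relation — so {CourseID, StudentID} is a candidate key.
Any other superkey properly contains one of these, so there are no further candidate keys.

{CourseID, Instructor}, {CourseID, StudentID}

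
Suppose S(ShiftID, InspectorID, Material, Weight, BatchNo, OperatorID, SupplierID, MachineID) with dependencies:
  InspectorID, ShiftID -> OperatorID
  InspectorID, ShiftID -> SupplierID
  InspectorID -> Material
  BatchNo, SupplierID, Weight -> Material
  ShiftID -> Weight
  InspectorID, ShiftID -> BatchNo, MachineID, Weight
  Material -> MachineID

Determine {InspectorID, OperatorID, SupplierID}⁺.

{InspectorID, MachineID, Material, OperatorID, SupplierID}

Start with {InspectorID, OperatorID, SupplierID}.
InspectorID -> Material applies; add {Material} → now {InspectorID, Material, OperatorID, SupplierID}.
Material -> MachineID applies; add {MachineID} → now {InspectorID, MachineID, Material, OperatorID, SupplierID}.
No further FD applies.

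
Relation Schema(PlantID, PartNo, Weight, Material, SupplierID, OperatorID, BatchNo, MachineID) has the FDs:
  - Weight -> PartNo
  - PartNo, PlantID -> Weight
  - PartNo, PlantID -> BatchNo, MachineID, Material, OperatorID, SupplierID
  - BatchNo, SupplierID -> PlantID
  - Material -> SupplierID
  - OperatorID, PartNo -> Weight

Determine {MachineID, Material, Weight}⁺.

Start with {MachineID, Material, Weight}.
Weight -> PartNo applies; add {PartNo} → now {MachineID, Material, PartNo, Weight}.
Material -> SupplierID applies; add {SupplierID} → now {MachineID, Material, PartNo, SupplierID, Weight}.
No further FD applies.

{MachineID, Material, PartNo, SupplierID, Weight}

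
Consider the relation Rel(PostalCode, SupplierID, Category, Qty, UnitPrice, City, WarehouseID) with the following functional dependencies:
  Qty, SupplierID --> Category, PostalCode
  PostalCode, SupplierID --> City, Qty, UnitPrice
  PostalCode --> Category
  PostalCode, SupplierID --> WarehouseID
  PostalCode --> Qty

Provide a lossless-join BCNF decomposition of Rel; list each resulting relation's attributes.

{Category, PostalCode, Qty}; {City, PostalCode, SupplierID, UnitPrice, WarehouseID}

Candidate keys of the original relation: {PostalCode, SupplierID}, {Qty, SupplierID}.
In {Category, City, PostalCode, Qty, SupplierID, UnitPrice, WarehouseID}, {PostalCode} is not a superkey ({PostalCode}⁺ restricted to this set is {Category, PostalCode, Qty}), so split on PostalCode --> Category, Qty into {Category, PostalCode, Qty} and {City, PostalCode, SupplierID, UnitPrice, WarehouseID}.
{Category, PostalCode, Qty}: every determinant is a superkey — BCNF.
{City, PostalCode, SupplierID, UnitPrice, WarehouseID}: every determinant is a superkey — BCNF.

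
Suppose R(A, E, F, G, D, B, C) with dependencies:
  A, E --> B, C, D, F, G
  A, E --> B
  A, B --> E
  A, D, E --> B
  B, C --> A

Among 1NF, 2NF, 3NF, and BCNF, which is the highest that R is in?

Candidate keys: {A, B}, {A, E}, {B, C}. Prime attributes: {A, B, C, E}.
Each dependency's left side is a superkey — BCNF holds.

BCNF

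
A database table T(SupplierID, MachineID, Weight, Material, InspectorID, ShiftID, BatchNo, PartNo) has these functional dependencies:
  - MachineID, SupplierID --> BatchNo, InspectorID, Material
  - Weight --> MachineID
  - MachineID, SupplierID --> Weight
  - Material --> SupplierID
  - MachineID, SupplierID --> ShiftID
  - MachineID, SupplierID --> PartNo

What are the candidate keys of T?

Closure of {MachineID, Material} is {BatchNo, InspectorID, MachineID, Material, PartNo, ShiftID, SupplierID, Weight}, the whole schema; {MachineID, Material} is a candidate key.
Closure of {MachineID, SupplierID} is {BatchNo, InspectorID, MachineID, Material, PartNo, ShiftID, SupplierID, Weight}, the whole schema; {MachineID, SupplierID} is a candidate key.
Closure of {Material, Weight} is {BatchNo, InspectorID, MachineID, Material, PartNo, ShiftID, SupplierID, Weight}, the whole schema; {Material, Weight} is a candidate key.
Closure of {SupplierID, Weight} is {BatchNo, InspectorID, MachineID, Material, PartNo, ShiftID, SupplierID, Weight}, the whole schema; {SupplierID, Weight} is a candidate key.
No proper subset of any of these is a key, and no other minimal superkey exists.

{MachineID, Material}, {MachineID, SupplierID}, {Material, Weight}, {SupplierID, Weight}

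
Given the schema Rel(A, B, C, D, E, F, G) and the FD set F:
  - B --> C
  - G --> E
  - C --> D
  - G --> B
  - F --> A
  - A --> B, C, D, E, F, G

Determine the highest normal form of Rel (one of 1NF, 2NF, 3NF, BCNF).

2NF

Candidate keys: {A}, {F}. Prime attributes: {A, F}.
B --> C breaks BCNF: {B}⁺ = {B, C, D}, so {B} is not a superkey.
B --> C determines the non-prime attribute {C} from a non-superkey — 3NF is violated.
Every candidate key is a single attribute, so no partial dependency is possible; 2NF holds.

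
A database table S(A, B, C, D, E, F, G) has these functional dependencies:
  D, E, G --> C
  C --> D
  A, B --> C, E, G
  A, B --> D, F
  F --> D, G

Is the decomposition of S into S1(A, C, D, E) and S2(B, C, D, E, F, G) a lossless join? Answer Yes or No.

S1 ∩ S2 = {C, D, E}; its closure under F is {C, D, E}.
The closure covers neither S1 nor S2 entirely; the join is not lossless.

No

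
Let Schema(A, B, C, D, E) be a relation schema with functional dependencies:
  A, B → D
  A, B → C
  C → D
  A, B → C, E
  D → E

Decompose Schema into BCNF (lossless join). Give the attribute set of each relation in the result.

{A, B, C}; {C, D}; {D, E}

Candidate key of the original relation: {A, B}.
Within {A, B, C, D, E}: {C}⁺ ∩ {A, B, C, D, E} = {C, D, E}, not the whole set, so C → D, E violates BCNF; decompose into {C, D, E} and {A, B, C}.
Within {C, D, E}: {D}⁺ ∩ {C, D, E} = {D, E}, not the whole set, so D → E violates BCNF; decompose into {D, E} and {C, D}.
{D, E} is in BCNF.
{C, D} is in BCNF.
{A, B, C} is in BCNF.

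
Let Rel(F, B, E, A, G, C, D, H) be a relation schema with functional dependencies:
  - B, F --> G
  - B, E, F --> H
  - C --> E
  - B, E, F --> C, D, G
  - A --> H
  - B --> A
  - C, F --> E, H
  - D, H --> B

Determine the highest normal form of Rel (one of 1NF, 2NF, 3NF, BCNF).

Candidate keys: {A, D, E, F}, {B, C, F}, {B, E, F}, {C, D, F}, {D, E, F, H}. Prime attributes: {A, B, C, D, E, F, H}.
For B, F --> G we have {B, F}⁺ = {A, B, F, G, H}; {B, F} is not a superkey, so BCNF fails.
Because {G} is non-prime and the left side of B, F --> G is not a superkey, the relation is not in 3NF.
Since {B, F} ⊂ {B, C, F} and {B, F}⁺ ⊇ {G} with {G} non-prime, there is a partial dependency; 2NF fails.

1NF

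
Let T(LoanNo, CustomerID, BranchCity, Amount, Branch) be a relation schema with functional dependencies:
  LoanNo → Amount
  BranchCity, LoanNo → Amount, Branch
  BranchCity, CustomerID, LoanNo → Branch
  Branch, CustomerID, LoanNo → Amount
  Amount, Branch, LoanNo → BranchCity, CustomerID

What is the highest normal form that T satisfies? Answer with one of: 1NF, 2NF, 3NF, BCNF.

Candidate keys: {Branch, LoanNo}, {BranchCity, LoanNo}. Prime attributes: {Branch, BranchCity, LoanNo}.
LoanNo → Amount breaks BCNF: {LoanNo}⁺ = {Amount, LoanNo}, so {LoanNo} is not a superkey.
LoanNo → Amount has non-prime {Amount} on the right and a non-superkey on the left, so 3NF fails.
Since {LoanNo} ⊂ {Branch, LoanNo} and {LoanNo}⁺ ⊇ {Amount} with {Amount} non-prime, there is a partial dependency; 2NF fails.

1NF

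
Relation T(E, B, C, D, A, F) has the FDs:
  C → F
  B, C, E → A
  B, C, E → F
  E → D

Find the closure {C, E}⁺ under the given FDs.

{C, D, E, F}

Start with {C, E}.
C → F applies; add {F} → now {C, E, F}.
E → D applies; add {D} → now {C, D, E, F}.
No further FD applies.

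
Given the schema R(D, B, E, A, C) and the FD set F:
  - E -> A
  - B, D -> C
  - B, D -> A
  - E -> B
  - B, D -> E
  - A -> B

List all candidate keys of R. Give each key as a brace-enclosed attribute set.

{A, D}, {B, D}, {D, E}

{D} never appears on the right of any FD, so every key must include it.
{A, D}⁺ = {A, B, C, D, E} — all of the relation — so {A, D} is a candidate key.
{B, D}⁺ = {A, B, C, D, E} — all of the relation — so {B, D} is a candidate key.
{D, E}⁺ = {A, B, C, D, E} — all of the relation — so {D, E} is a candidate key.
Any other superkey properly contains one of these, so there are no further candidate keys.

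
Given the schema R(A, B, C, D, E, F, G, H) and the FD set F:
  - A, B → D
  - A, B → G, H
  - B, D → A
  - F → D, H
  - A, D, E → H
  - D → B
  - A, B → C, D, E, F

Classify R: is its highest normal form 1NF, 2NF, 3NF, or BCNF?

BCNF

Candidate keys: {A, B}, {D}, {F}. Prime attributes: {A, B, D, F}.
Every FD has a superkey on the left, so the relation is in BCNF.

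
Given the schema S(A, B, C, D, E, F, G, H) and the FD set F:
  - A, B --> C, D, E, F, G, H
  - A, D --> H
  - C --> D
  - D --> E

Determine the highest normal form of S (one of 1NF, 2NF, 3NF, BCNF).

Candidate key: {A, B}. Prime attributes: {A, B}.
For A, D --> H we have {A, D}⁺ = {A, D, E, H}; {A, D} is not a superkey, so BCNF fails.
A, D --> H has non-prime {H} on the right and a non-superkey on the left, so 3NF fails.
Checking every proper subset of each key, none determines a non-prime attribute — 2NF is satisfied.

2NF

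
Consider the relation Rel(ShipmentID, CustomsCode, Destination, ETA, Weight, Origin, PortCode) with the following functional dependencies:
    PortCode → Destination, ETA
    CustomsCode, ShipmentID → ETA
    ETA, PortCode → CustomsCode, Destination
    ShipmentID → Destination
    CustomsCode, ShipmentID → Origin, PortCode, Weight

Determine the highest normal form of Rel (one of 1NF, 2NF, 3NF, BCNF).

Candidate keys: {CustomsCode, ShipmentID}, {PortCode, ShipmentID}. Prime attributes: {CustomsCode, PortCode, ShipmentID}.
For PortCode → Destination, ETA we have {PortCode}⁺ = {CustomsCode, Destination, ETA, PortCode}; {PortCode} is not a superkey, so BCNF fails.
Because {Destination, ETA} are non-prime and the left side of PortCode → Destination, ETA is not a superkey, the relation is not in 3NF.
The proper key subset {ShipmentID} of {CustomsCode, ShipmentID} determines non-prime {Destination}, so the relation is not even in 2NF.

1NF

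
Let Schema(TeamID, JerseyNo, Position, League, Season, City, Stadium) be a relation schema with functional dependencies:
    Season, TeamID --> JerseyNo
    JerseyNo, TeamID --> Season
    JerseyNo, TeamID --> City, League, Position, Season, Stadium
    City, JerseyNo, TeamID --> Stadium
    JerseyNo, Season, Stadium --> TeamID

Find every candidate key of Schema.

{JerseyNo, Season, Stadium}, {JerseyNo, TeamID}, {Season, TeamID}

{JerseyNo, TeamID} is a candidate key since {JerseyNo, TeamID}⁺ = {City, JerseyNo, League, Position, Season, Stadium, TeamID} covers every attribute.
{Season, TeamID} is a candidate key since {Season, TeamID}⁺ = {City, JerseyNo, League, Position, Season, Stadium, TeamID} covers every attribute.
{JerseyNo, Season, Stadium} is a candidate key since {JerseyNo, Season, Stadium}⁺ = {City, JerseyNo, League, Position, Season, Stadium, TeamID} covers every attribute.
These are minimal and exhaustive — every other superkey contains one of them.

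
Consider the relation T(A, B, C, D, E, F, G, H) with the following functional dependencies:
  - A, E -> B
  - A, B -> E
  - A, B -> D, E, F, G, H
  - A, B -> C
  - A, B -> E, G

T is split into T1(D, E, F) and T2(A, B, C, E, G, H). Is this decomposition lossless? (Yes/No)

No

The shared attributes are {E} and {E}⁺ = {E}.
The closure covers neither T1 nor T2 entirely; the join is not lossless.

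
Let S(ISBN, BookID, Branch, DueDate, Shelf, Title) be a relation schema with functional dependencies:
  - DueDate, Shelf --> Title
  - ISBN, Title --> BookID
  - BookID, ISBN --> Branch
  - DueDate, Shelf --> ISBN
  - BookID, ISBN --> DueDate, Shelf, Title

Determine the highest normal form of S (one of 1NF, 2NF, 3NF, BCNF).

Candidate keys: {BookID, ISBN}, {DueDate, Shelf}, {ISBN, Title}. Prime attributes: {BookID, DueDate, ISBN, Shelf, Title}.
The left-hand side of every FD is a superkey, so BCNF is satisfied.

BCNF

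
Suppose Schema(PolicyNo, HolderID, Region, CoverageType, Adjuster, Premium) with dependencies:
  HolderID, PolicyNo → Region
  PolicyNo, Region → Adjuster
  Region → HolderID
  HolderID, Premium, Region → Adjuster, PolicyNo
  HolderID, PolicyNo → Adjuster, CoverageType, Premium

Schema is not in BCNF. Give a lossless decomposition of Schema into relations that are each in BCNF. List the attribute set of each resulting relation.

Candidate keys of the original relation: {HolderID, PolicyNo}, {PolicyNo, Region}, {Premium, Region}.
{Adjuster, CoverageType, HolderID, PolicyNo, Premium, Region}: {Region} determines {HolderID, Region} here but is not a superkey — split on Region → HolderID, giving {HolderID, Region} and {Adjuster, CoverageType, PolicyNo, Premium, Region}.
{HolderID, Region} is in BCNF.
{Adjuster, CoverageType, PolicyNo, Premium, Region} is in BCNF.

{Adjuster, CoverageType, PolicyNo, Premium, Region}; {HolderID, Region}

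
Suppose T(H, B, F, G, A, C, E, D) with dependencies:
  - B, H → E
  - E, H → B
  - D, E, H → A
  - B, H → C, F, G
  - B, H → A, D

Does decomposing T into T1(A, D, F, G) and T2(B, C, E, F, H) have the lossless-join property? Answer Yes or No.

The shared attributes are {F} and {F}⁺ = {F}.
T1 ⊄ {F} and T2 ⊄ {F}, so the split is lossy.

No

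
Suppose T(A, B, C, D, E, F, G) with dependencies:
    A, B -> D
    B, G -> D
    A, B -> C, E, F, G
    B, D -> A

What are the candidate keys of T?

{A, B}, {B, D}, {B, G}

Attributes never on any right-hand side: {B} — every candidate key must contain it.
{A, B}⁺ = {A, B, C, D, E, F, G}, which is every attribute, so {A, B} is a candidate key.
{B, D}⁺ = {A, B, C, D, E, F, G}, which is every attribute, so {B, D} is a candidate key.
{B, G}⁺ = {A, B, C, D, E, F, G}, which is every attribute, so {B, G} is a candidate key.
No proper subset of any of these is a key, and no other minimal superkey exists.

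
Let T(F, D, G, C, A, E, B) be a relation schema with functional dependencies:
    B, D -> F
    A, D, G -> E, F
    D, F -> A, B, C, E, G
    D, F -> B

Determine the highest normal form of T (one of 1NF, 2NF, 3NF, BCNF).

Candidate keys: {A, D, G}, {B, D}, {D, F}. Prime attributes: {A, B, D, F, G}.
Every FD has a superkey on the left, so the relation is in BCNF.

BCNF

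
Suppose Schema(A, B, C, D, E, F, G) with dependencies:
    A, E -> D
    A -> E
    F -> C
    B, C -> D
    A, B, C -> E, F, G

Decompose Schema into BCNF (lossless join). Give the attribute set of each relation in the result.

Candidate keys of the original relation: {A, B, C}, {A, B, F}.
{A, B, C, D, E, F, G}: {A, E} determines {A, D, E} here but is not a superkey — split on A, E -> D, giving {A, D, E} and {A, B, C, E, F, G}.
{A, D, E} is in BCNF.
{A, B, C, E, F, G}: {A} determines {A, E} here but is not a superkey — split on A -> E, giving {A, E} and {A, B, C, F, G}.
{A, E} is in BCNF.
{A, B, C, F, G}: {F} determines {C, F} here but is not a superkey — split on F -> C, giving {C, F} and {A, B, F, G}.
{C, F} is in BCNF.
{A, B, F, G} is in BCNF.

{A, B, F, G}; {A, D, E}; {C, F}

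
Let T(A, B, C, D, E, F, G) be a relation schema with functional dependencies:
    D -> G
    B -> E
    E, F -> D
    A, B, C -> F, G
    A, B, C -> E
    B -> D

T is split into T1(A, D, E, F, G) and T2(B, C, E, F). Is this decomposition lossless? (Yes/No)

No

Common attributes: {E, F}; their closure is {D, E, F, G}.
The closure covers neither T1 nor T2 entirely; the join is not lossless.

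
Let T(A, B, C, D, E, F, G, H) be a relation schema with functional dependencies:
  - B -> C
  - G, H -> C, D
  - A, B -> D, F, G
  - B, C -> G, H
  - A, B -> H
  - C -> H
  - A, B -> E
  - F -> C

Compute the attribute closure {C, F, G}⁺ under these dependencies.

Start with {C, F, G}.
C -> H applies; add {H} → now {C, F, G, H}.
G, H -> C, D applies; add {D} → now {C, D, F, G, H}.
No further FD applies.

{C, D, F, G, H}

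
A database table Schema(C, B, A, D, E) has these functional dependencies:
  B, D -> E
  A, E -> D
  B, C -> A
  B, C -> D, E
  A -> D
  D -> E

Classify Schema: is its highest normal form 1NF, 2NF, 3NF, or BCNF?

2NF

Candidate key: {B, C}. Prime attributes: {B, C}.
B, D -> E breaks BCNF: {B, D}⁺ = {B, D, E}, so {B, D} is not a superkey.
Because {E} is non-prime and the left side of B, D -> E is not a superkey, the relation is not in 3NF.
No proper subset of a key has a non-prime attribute in its closure, so there is no partial dependency; 2NF holds.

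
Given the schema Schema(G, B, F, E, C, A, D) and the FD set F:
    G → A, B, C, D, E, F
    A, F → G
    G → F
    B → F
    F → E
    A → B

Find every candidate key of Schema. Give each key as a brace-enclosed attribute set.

{A}, {G}

{A}⁺ = {A, B, C, D, E, F, G}, which is every attribute, so {A} is a candidate key.
{G}⁺ = {A, B, C, D, E, F, G}, which is every attribute, so {G} is a candidate key.
These are minimal and exhaustive — every other superkey contains one of them.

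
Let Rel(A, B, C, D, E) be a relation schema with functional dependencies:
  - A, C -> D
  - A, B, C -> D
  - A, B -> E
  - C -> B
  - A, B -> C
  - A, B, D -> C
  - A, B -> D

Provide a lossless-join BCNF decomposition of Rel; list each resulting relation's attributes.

Candidate keys of the original relation: {A, B}, {A, C}.
{A, B, C, D, E}: {C} determines {B, C} here but is not a superkey — split on C -> B, giving {B, C} and {A, C, D, E}.
{B, C} is in BCNF.
{A, C, D, E} is in BCNF.

{A, C, D, E}; {B, C}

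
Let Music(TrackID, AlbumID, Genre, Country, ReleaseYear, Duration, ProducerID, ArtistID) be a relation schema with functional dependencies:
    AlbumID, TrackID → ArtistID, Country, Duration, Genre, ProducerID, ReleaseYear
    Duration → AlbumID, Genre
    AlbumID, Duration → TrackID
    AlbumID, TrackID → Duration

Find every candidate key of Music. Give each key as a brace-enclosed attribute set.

{AlbumID, TrackID}, {Duration}

{Duration} is a candidate key since {Duration}⁺ = {AlbumID, ArtistID, Country, Duration, Genre, ProducerID, ReleaseYear, TrackID} covers every attribute.
{AlbumID, TrackID} is a candidate key since {AlbumID, TrackID}⁺ = {AlbumID, ArtistID, Country, Duration, Genre, ProducerID, ReleaseYear, TrackID} covers every attribute.
No proper subset of any of these is a key, and no other minimal superkey exists.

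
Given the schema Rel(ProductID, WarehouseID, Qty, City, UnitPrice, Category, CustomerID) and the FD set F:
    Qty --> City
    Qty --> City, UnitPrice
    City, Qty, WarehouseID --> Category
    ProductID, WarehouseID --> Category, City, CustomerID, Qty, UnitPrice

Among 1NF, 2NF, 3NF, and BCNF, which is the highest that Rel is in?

2NF

Candidate key: {ProductID, WarehouseID}. Prime attributes: {ProductID, WarehouseID}.
Qty --> City: {Qty}⁺ = {City, Qty, UnitPrice}, which is not all of the attributes, so the left side is not a superkey — BCNF is violated.
Because {City} is non-prime and the left side of Qty --> City is not a superkey, the relation is not in 3NF.
Checking every proper subset of each key, none determines a non-prime attribute — 2NF is satisfied.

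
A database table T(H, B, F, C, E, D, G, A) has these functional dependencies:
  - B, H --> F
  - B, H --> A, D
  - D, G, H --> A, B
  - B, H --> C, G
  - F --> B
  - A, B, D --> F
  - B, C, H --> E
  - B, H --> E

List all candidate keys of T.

{B, H}, {D, G, H}, {F, H}

Attributes never on any right-hand side: {H} — every candidate key must contain it.
Closure of {B, H} is {A, B, C, D, E, F, G, H}, the whole schema; {B, H} is a candidate key.
Closure of {F, H} is {A, B, C, D, E, F, G, H}, the whole schema; {F, H} is a candidate key.
Closure of {D, G, H} is {A, B, C, D, E, F, G, H}, the whole schema; {D, G, H} is a candidate key.
Any other superkey properly contains one of these, so there are no further candidate keys.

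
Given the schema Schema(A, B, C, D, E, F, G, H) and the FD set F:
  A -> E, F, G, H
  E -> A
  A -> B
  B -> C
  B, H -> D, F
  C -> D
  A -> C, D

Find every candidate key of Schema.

Closure of {A} is {A, B, C, D, E, F, G, H}, the whole schema; {A} is a candidate key.
Closure of {E} is {A, B, C, D, E, F, G, H}, the whole schema; {E} is a candidate key.
No proper subset of any of these is a key, and no other minimal superkey exists.

{A}, {E}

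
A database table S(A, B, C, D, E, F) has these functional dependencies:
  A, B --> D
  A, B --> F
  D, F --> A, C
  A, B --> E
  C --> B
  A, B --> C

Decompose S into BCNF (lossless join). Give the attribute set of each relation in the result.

{A, C, D, E, F}; {B, C}

Candidate keys of the original relation: {A, B}, {A, C}, {D, F}.
{A, B, C, D, E, F}: {C} determines {B, C} here but is not a superkey — split on C --> B, giving {B, C} and {A, C, D, E, F}.
{B, C} is in BCNF.
{A, C, D, E, F} is in BCNF.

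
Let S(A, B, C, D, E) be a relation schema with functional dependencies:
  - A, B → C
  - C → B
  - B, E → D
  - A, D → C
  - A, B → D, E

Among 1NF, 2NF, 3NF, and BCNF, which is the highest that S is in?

Candidate keys: {A, B}, {A, C}, {A, D}. Prime attributes: {A, B, C, D}.
C → B breaks BCNF: {C}⁺ = {B, C}, so {C} is not a superkey.
But every attribute on its right side ({B}) is prime, and the same holds for every other non-superkey FD, so 3NF still holds.

3NF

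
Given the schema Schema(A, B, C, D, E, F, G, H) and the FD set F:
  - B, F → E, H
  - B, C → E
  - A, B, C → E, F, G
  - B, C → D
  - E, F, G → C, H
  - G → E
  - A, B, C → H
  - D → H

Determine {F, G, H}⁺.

Start with {F, G, H}.
G → E applies; add {E} → now {E, F, G, H}.
E, F, G → C, H applies; add {C} → now {C, E, F, G, H}.
No further FD applies.

{C, E, F, G, H}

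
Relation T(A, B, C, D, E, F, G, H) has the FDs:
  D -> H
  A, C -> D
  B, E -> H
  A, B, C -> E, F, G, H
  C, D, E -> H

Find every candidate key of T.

Attributes never on any right-hand side: {A, B, C} — every candidate key must contain all of them.
{A, B, C}⁺ = {A, B, C, D, E, F, G, H}, which is every attribute, so {A, B, C} is a candidate key.
Every other attribute set either contains this one or has a smaller closure.

{A, B, C}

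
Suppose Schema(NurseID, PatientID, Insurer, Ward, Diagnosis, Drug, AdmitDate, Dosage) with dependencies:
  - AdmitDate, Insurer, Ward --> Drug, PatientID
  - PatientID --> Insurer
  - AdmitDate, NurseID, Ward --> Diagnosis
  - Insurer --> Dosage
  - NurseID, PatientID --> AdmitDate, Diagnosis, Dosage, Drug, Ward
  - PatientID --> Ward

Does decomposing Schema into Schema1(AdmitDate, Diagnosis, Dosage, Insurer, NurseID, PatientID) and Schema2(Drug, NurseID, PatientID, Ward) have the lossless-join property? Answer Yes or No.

Yes

Schema1 ∩ Schema2 = {NurseID, PatientID}; its closure under F is {AdmitDate, Diagnosis, Dosage, Drug, Insurer, NurseID, PatientID, Ward}.
Schema1 is contained in that closure, so Schema1 ∩ Schema2 --> Schema1 holds and the join is lossless.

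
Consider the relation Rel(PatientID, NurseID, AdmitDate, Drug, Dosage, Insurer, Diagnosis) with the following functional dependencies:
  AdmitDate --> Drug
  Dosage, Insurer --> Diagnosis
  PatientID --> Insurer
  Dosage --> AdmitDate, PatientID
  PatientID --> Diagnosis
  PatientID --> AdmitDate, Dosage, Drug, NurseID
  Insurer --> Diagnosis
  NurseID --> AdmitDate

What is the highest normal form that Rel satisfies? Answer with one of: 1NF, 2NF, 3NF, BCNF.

2NF

Candidate keys: {Dosage}, {PatientID}. Prime attributes: {Dosage, PatientID}.
For AdmitDate --> Drug we have {AdmitDate}⁺ = {AdmitDate, Drug}; {AdmitDate} is not a superkey, so BCNF fails.
Because {Drug} is non-prime and the left side of AdmitDate --> Drug is not a superkey, the relation is not in 3NF.
All keys have size 1, which rules out partial dependencies — 2NF is satisfied.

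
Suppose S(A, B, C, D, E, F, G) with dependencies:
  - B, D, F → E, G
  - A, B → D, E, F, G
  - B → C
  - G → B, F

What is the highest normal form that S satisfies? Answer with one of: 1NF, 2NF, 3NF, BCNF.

Candidate keys: {A, B}, {A, G}. Prime attributes: {A, B, G}.
For B, D, F → E, G we have {B, D, F}⁺ = {B, C, D, E, F, G}; {B, D, F} is not a superkey, so BCNF fails.
B, D, F → E, G determines the non-prime attribute {E} from a non-superkey — 3NF is violated.
The proper key subset {B} of {A, B} determines non-prime {C}, so the relation is not even in 2NF.

1NF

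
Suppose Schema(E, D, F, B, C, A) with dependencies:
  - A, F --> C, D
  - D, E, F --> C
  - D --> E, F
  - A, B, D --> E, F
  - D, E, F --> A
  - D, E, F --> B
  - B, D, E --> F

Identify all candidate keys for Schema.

{D}⁺ = {A, B, C, D, E, F} — all of the relation — so {D} is a candidate key.
{A, F}⁺ = {A, B, C, D, E, F} — all of the relation — so {A, F} is a candidate key.
No proper subset of any of these is a key, and no other minimal superkey exists.

{A, F}, {D}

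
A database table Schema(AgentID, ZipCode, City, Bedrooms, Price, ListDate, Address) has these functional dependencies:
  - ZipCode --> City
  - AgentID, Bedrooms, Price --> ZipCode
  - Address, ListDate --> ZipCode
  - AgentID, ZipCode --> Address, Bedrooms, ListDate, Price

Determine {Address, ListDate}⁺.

Start with {Address, ListDate}.
Address, ListDate --> ZipCode applies; add {ZipCode} → now {Address, ListDate, ZipCode}.
ZipCode --> City applies; add {City} → now {Address, City, ListDate, ZipCode}.
No further FD applies.

{Address, City, ListDate, ZipCode}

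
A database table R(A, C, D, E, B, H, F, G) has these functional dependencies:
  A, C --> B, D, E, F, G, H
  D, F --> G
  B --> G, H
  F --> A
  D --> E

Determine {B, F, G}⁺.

Start with {B, F, G}.
B --> G, H applies; add {H} → now {B, F, G, H}.
F --> A applies; add {A} → now {A, B, F, G, H}.
No further FD applies.

{A, B, F, G, H}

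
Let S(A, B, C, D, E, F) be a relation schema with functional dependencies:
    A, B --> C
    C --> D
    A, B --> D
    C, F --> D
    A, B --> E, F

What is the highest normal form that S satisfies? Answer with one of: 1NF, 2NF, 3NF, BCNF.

2NF

Candidate key: {A, B}. Prime attributes: {A, B}.
For C --> D we have {C}⁺ = {C, D}; {C} is not a superkey, so BCNF fails.
C --> D has non-prime {D} on the right and a non-superkey on the left, so 3NF fails.
Checking every proper subset of each key, none determines a non-prime attribute — 2NF is satisfied.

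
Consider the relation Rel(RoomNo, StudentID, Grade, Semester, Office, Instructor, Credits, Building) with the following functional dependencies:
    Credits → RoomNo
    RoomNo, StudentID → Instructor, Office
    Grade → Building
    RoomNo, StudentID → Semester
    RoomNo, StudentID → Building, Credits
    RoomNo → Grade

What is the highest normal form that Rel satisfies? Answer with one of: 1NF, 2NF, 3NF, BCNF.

Candidate keys: {Credits, StudentID}, {RoomNo, StudentID}. Prime attributes: {Credits, RoomNo, StudentID}.
Credits → RoomNo breaks BCNF: {Credits}⁺ = {Building, Credits, Grade, RoomNo}, so {Credits} is not a superkey.
Because {Building} is non-prime and the left side of Grade → Building is not a superkey, the relation is not in 3NF.
The proper key subset {Credits} of {Credits, StudentID} determines non-prime {Building, Grade}, so the relation is not even in 2NF.

1NF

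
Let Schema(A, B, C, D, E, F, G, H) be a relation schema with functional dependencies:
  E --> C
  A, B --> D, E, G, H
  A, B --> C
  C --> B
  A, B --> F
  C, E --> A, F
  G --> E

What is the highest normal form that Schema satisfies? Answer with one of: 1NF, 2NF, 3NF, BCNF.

Candidate keys: {A, B}, {A, C}, {E}, {G}. Prime attributes: {A, B, C, E, G}.
C --> B breaks BCNF: {C}⁺ = {B, C}, so {C} is not a superkey.
Its right-hand attributes {B} are all prime, as are those of every other non-superkey FD — the relation is in 3NF.

3NF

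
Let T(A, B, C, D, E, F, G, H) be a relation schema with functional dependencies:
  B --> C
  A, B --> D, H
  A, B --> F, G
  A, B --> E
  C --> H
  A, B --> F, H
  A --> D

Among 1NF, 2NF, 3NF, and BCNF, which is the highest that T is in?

Candidate key: {A, B}. Prime attributes: {A, B}.
For B --> C we have {B}⁺ = {B, C, H}; {B} is not a superkey, so BCNF fails.
Because {C} is non-prime and the left side of B --> C is not a superkey, the relation is not in 3NF.
The proper key subset {A} of {A, B} determines non-prime {D}, so the relation is not even in 2NF.

1NF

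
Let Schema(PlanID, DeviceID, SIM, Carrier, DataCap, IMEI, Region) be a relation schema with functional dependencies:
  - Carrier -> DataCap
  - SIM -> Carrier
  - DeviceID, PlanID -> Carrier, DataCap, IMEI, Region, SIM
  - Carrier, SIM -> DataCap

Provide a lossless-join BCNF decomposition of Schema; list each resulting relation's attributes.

Candidate key of the original relation: {DeviceID, PlanID}.
Within {Carrier, DataCap, DeviceID, IMEI, PlanID, Region, SIM}: {Carrier}⁺ ∩ {Carrier, DataCap, DeviceID, IMEI, PlanID, Region, SIM} = {Carrier, DataCap}, not the whole set, so Carrier -> DataCap violates BCNF; decompose into {Carrier, DataCap} and {Carrier, DeviceID, IMEI, PlanID, Region, SIM}.
{Carrier, DataCap}: every determinant is a superkey — BCNF.
Within {Carrier, DeviceID, IMEI, PlanID, Region, SIM}: {SIM}⁺ ∩ {Carrier, DeviceID, IMEI, PlanID, Region, SIM} = {Carrier, SIM}, not the whole set, so SIM -> Carrier violates BCNF; decompose into {Carrier, SIM} and {DeviceID, IMEI, PlanID, Region, SIM}.
{Carrier, SIM}: every determinant is a superkey — BCNF.
{DeviceID, IMEI, PlanID, Region, SIM}: every determinant is a superkey — BCNF.

{Carrier, DataCap}; {Carrier, SIM}; {DeviceID, IMEI, PlanID, Region, SIM}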